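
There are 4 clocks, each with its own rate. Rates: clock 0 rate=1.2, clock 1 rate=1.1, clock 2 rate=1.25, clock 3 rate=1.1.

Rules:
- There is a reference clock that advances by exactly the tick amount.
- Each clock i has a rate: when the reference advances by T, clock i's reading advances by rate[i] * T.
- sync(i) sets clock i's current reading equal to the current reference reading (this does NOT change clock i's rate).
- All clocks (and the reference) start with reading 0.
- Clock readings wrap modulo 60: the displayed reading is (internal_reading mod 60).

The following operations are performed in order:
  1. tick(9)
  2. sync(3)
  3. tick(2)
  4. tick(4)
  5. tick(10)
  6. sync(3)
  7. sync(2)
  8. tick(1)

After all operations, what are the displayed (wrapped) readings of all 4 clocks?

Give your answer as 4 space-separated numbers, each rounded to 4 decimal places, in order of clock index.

After op 1 tick(9): ref=9.0000 raw=[10.8000 9.9000 11.2500 9.9000]
After op 2 sync(3): ref=9.0000 raw=[10.8000 9.9000 11.2500 9.0000]
After op 3 tick(2): ref=11.0000 raw=[13.2000 12.1000 13.7500 11.2000]
After op 4 tick(4): ref=15.0000 raw=[18.0000 16.5000 18.7500 15.6000]
After op 5 tick(10): ref=25.0000 raw=[30.0000 27.5000 31.2500 26.6000]
After op 6 sync(3): ref=25.0000 raw=[30.0000 27.5000 31.2500 25.0000]
After op 7 sync(2): ref=25.0000 raw=[30.0000 27.5000 25.0000 25.0000]
After op 8 tick(1): ref=26.0000 raw=[31.2000 28.6000 26.2500 26.1000]
Wrap final raw readings (mod 60): 31.2000 mod 60 = 31.2000; 28.6000 mod 60 = 28.6000; 26.2500 mod 60 = 26.2500; 26.1000 mod 60 = 26.1000

Answer: 31.2000 28.6000 26.2500 26.1000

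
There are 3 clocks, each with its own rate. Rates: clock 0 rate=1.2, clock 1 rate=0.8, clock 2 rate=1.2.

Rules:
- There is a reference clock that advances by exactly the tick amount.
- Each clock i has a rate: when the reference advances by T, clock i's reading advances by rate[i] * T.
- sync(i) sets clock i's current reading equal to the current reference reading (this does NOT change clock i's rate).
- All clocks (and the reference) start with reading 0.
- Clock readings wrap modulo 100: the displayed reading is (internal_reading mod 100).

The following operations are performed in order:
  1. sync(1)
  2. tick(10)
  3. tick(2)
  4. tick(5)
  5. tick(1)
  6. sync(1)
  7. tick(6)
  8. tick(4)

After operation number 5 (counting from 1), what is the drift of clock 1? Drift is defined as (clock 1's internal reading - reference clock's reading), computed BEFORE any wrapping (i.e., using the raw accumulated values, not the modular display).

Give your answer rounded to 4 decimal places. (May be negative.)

After op 1 sync(1): ref=0.0000 raw=[0.0000 0.0000 0.0000]
After op 2 tick(10): ref=10.0000 raw=[12.0000 8.0000 12.0000]
After op 3 tick(2): ref=12.0000 raw=[14.4000 9.6000 14.4000]
After op 4 tick(5): ref=17.0000 raw=[20.4000 13.6000 20.4000]
After op 5 tick(1): ref=18.0000 raw=[21.6000 14.4000 21.6000]
Drift of clock 1 after op 5: 14.4000 - 18.0000 = -3.6000

Answer: -3.6000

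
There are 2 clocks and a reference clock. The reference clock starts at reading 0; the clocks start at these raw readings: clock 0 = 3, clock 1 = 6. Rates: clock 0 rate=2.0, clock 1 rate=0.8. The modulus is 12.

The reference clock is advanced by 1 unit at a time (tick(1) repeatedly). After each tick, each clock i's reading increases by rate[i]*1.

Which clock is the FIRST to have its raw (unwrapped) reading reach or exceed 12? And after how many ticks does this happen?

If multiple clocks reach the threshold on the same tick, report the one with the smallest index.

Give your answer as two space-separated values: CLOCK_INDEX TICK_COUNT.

Answer: 0 5

Derivation:
clock 0: start=3, rate=2.0, needs 12-3 = 9; ticks = ceil(9/2.0) = ceil(4.5000) = 5; reading at tick 5 = 3 + 2.0*5 = 13.0000
clock 1: start=6, rate=0.8, needs 12-6 = 6; ticks = ceil(6/0.8) = ceil(7.5000) = 8; reading at tick 8 = 6 + 0.8*8 = 12.4000
Minimum tick count = 5; winners = [0]; smallest index = 0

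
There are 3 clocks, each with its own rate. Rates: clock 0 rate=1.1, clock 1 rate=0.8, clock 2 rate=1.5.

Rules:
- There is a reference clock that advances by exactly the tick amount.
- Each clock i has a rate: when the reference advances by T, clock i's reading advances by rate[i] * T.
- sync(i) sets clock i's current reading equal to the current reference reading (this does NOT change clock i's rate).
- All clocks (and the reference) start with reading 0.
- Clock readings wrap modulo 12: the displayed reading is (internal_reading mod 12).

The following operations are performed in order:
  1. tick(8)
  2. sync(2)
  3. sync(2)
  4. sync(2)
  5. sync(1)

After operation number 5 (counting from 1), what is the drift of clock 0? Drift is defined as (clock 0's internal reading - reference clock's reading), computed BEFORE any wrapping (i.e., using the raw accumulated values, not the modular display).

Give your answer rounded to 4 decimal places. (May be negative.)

After op 1 tick(8): ref=8.0000 raw=[8.8000 6.4000 12.0000]
After op 2 sync(2): ref=8.0000 raw=[8.8000 6.4000 8.0000]
After op 3 sync(2): ref=8.0000 raw=[8.8000 6.4000 8.0000]
After op 4 sync(2): ref=8.0000 raw=[8.8000 6.4000 8.0000]
After op 5 sync(1): ref=8.0000 raw=[8.8000 8.0000 8.0000]
Drift of clock 0 after op 5: 8.8000 - 8.0000 = 0.8000

Answer: 0.8000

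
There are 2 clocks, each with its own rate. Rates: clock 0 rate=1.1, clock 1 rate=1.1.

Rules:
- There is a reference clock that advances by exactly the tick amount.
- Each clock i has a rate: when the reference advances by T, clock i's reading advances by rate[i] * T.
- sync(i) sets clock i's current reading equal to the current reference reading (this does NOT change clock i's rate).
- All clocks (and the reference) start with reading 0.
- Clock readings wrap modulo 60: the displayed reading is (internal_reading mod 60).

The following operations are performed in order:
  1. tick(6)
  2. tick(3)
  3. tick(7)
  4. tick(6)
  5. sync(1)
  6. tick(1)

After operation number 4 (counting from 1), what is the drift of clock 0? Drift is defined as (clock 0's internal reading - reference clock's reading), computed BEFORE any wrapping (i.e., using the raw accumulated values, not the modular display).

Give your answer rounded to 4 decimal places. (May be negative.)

Answer: 2.2000

Derivation:
After op 1 tick(6): ref=6.0000 raw=[6.6000 6.6000]
After op 2 tick(3): ref=9.0000 raw=[9.9000 9.9000]
After op 3 tick(7): ref=16.0000 raw=[17.6000 17.6000]
After op 4 tick(6): ref=22.0000 raw=[24.2000 24.2000]
Drift of clock 0 after op 4: 24.2000 - 22.0000 = 2.2000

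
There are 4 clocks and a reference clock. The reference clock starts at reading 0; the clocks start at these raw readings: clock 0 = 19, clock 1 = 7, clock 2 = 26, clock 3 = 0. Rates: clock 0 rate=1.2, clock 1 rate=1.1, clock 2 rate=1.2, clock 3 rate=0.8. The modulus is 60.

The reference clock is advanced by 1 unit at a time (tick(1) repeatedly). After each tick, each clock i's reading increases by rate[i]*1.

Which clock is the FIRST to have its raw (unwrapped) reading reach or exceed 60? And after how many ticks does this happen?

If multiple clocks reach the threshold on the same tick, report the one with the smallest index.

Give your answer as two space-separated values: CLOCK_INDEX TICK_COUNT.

Answer: 2 29

Derivation:
clock 0: start=19, rate=1.2, needs 60-19 = 41; ticks = ceil(41/1.2) = ceil(34.1667) = 35; reading at tick 35 = 19 + 1.2*35 = 61.0000
clock 1: start=7, rate=1.1, needs 60-7 = 53; ticks = ceil(53/1.1) = ceil(48.1818) = 49; reading at tick 49 = 7 + 1.1*49 = 60.9000
clock 2: start=26, rate=1.2, needs 60-26 = 34; ticks = ceil(34/1.2) = ceil(28.3333) = 29; reading at tick 29 = 26 + 1.2*29 = 60.8000
clock 3: start=0, rate=0.8, needs 60-0 = 60; ticks = ceil(60/0.8) = ceil(75.0000) = 75; reading at tick 75 = 0 + 0.8*75 = 60.0000
Minimum tick count = 29; winners = [2]; smallest index = 2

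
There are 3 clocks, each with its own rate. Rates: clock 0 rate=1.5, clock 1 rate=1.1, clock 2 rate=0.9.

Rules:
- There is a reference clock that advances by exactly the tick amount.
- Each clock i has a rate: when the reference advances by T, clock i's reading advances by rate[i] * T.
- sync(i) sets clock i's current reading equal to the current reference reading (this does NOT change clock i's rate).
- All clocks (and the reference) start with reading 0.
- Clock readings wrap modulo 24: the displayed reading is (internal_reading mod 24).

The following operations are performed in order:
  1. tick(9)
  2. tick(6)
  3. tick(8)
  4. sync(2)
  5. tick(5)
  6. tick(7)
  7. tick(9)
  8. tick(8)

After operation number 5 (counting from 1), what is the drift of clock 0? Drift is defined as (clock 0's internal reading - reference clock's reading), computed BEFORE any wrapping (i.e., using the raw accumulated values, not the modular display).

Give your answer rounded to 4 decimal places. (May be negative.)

After op 1 tick(9): ref=9.0000 raw=[13.5000 9.9000 8.1000]
After op 2 tick(6): ref=15.0000 raw=[22.5000 16.5000 13.5000]
After op 3 tick(8): ref=23.0000 raw=[34.5000 25.3000 20.7000]
After op 4 sync(2): ref=23.0000 raw=[34.5000 25.3000 23.0000]
After op 5 tick(5): ref=28.0000 raw=[42.0000 30.8000 27.5000]
Drift of clock 0 after op 5: 42.0000 - 28.0000 = 14.0000

Answer: 14.0000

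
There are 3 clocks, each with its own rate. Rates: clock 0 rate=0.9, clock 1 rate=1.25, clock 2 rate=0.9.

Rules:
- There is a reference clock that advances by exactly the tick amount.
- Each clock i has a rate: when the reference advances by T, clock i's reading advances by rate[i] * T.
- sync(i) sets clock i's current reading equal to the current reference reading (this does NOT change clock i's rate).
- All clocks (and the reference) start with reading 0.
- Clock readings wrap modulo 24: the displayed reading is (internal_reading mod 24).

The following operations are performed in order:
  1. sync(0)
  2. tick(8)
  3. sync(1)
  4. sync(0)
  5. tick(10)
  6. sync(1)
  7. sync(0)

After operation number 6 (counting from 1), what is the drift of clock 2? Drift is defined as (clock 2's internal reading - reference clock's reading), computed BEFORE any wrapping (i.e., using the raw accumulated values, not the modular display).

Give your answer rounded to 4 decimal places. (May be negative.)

After op 1 sync(0): ref=0.0000 raw=[0.0000 0.0000 0.0000]
After op 2 tick(8): ref=8.0000 raw=[7.2000 10.0000 7.2000]
After op 3 sync(1): ref=8.0000 raw=[7.2000 8.0000 7.2000]
After op 4 sync(0): ref=8.0000 raw=[8.0000 8.0000 7.2000]
After op 5 tick(10): ref=18.0000 raw=[17.0000 20.5000 16.2000]
After op 6 sync(1): ref=18.0000 raw=[17.0000 18.0000 16.2000]
Drift of clock 2 after op 6: 16.2000 - 18.0000 = -1.8000

Answer: -1.8000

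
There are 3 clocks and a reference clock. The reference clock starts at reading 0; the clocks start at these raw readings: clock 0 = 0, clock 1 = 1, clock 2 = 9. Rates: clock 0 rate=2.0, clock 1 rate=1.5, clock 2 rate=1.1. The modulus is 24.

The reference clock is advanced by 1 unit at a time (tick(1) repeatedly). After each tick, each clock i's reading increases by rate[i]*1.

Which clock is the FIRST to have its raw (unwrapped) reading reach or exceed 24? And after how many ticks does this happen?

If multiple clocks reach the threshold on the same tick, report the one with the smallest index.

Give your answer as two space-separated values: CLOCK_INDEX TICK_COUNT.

clock 0: start=0, rate=2.0, needs 24-0 = 24; ticks = ceil(24/2.0) = ceil(12.0000) = 12; reading at tick 12 = 0 + 2.0*12 = 24.0000
clock 1: start=1, rate=1.5, needs 24-1 = 23; ticks = ceil(23/1.5) = ceil(15.3333) = 16; reading at tick 16 = 1 + 1.5*16 = 25.0000
clock 2: start=9, rate=1.1, needs 24-9 = 15; ticks = ceil(15/1.1) = ceil(13.6364) = 14; reading at tick 14 = 9 + 1.1*14 = 24.4000
Minimum tick count = 12; winners = [0]; smallest index = 0

Answer: 0 12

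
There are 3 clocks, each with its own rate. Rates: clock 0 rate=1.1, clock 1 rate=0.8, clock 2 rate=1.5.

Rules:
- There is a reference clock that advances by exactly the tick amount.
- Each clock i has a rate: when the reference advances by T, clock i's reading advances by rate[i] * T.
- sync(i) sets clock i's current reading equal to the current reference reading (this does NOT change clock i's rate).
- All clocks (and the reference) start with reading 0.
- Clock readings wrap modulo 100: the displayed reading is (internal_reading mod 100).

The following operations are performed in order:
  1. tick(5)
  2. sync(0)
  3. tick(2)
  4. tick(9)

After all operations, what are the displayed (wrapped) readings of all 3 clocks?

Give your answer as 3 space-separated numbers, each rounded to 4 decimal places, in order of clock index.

After op 1 tick(5): ref=5.0000 raw=[5.5000 4.0000 7.5000]
After op 2 sync(0): ref=5.0000 raw=[5.0000 4.0000 7.5000]
After op 3 tick(2): ref=7.0000 raw=[7.2000 5.6000 10.5000]
After op 4 tick(9): ref=16.0000 raw=[17.1000 12.8000 24.0000]
Wrap final raw readings (mod 100): 17.1000 mod 100 = 17.1000; 12.8000 mod 100 = 12.8000; 24.0000 mod 100 = 24.0000

Answer: 17.1000 12.8000 24.0000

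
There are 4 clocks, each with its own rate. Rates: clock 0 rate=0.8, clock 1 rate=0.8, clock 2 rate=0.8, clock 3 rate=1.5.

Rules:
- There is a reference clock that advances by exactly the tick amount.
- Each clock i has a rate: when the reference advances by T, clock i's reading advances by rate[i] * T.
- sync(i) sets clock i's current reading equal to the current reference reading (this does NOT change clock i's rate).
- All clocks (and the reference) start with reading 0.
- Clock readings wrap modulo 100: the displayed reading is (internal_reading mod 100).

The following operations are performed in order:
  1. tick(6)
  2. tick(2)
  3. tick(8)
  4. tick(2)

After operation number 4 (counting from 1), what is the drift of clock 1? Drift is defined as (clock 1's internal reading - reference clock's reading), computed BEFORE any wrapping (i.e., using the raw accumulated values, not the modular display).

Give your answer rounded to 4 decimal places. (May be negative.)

Answer: -3.6000

Derivation:
After op 1 tick(6): ref=6.0000 raw=[4.8000 4.8000 4.8000 9.0000]
After op 2 tick(2): ref=8.0000 raw=[6.4000 6.4000 6.4000 12.0000]
After op 3 tick(8): ref=16.0000 raw=[12.8000 12.8000 12.8000 24.0000]
After op 4 tick(2): ref=18.0000 raw=[14.4000 14.4000 14.4000 27.0000]
Drift of clock 1 after op 4: 14.4000 - 18.0000 = -3.6000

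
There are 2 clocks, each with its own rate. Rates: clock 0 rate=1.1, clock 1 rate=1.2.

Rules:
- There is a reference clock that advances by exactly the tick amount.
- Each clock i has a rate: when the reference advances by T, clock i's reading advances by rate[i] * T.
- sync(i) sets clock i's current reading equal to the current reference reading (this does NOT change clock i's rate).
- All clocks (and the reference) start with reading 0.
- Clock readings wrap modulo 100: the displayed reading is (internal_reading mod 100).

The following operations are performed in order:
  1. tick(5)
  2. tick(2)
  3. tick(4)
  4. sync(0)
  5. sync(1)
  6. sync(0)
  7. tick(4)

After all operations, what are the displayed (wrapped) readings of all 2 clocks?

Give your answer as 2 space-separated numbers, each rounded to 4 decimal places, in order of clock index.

After op 1 tick(5): ref=5.0000 raw=[5.5000 6.0000]
After op 2 tick(2): ref=7.0000 raw=[7.7000 8.4000]
After op 3 tick(4): ref=11.0000 raw=[12.1000 13.2000]
After op 4 sync(0): ref=11.0000 raw=[11.0000 13.2000]
After op 5 sync(1): ref=11.0000 raw=[11.0000 11.0000]
After op 6 sync(0): ref=11.0000 raw=[11.0000 11.0000]
After op 7 tick(4): ref=15.0000 raw=[15.4000 15.8000]
Wrap final raw readings (mod 100): 15.4000 mod 100 = 15.4000; 15.8000 mod 100 = 15.8000

Answer: 15.4000 15.8000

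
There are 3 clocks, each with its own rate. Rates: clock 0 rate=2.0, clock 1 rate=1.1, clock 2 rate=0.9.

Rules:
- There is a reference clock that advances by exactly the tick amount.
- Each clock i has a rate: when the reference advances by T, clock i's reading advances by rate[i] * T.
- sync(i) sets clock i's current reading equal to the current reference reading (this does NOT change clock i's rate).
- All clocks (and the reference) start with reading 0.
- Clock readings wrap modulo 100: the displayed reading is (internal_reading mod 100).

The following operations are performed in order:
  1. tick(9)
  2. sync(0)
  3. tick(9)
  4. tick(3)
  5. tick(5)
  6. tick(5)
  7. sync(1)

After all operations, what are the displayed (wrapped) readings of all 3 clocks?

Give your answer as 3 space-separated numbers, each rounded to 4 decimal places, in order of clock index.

Answer: 53.0000 31.0000 27.9000

Derivation:
After op 1 tick(9): ref=9.0000 raw=[18.0000 9.9000 8.1000]
After op 2 sync(0): ref=9.0000 raw=[9.0000 9.9000 8.1000]
After op 3 tick(9): ref=18.0000 raw=[27.0000 19.8000 16.2000]
After op 4 tick(3): ref=21.0000 raw=[33.0000 23.1000 18.9000]
After op 5 tick(5): ref=26.0000 raw=[43.0000 28.6000 23.4000]
After op 6 tick(5): ref=31.0000 raw=[53.0000 34.1000 27.9000]
After op 7 sync(1): ref=31.0000 raw=[53.0000 31.0000 27.9000]
Wrap final raw readings (mod 100): 53.0000 mod 100 = 53.0000; 31.0000 mod 100 = 31.0000; 27.9000 mod 100 = 27.9000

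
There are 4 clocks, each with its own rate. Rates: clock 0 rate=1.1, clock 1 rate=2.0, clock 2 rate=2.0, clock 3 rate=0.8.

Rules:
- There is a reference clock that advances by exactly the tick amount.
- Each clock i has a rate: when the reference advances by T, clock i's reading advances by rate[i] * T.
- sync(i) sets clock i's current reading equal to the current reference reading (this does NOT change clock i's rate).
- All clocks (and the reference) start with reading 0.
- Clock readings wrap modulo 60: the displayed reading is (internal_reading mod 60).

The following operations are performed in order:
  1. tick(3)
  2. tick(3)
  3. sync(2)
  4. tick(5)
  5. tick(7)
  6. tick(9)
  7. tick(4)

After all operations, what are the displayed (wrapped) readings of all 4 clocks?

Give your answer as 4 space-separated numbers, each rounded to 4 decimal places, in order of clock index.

After op 1 tick(3): ref=3.0000 raw=[3.3000 6.0000 6.0000 2.4000]
After op 2 tick(3): ref=6.0000 raw=[6.6000 12.0000 12.0000 4.8000]
After op 3 sync(2): ref=6.0000 raw=[6.6000 12.0000 6.0000 4.8000]
After op 4 tick(5): ref=11.0000 raw=[12.1000 22.0000 16.0000 8.8000]
After op 5 tick(7): ref=18.0000 raw=[19.8000 36.0000 30.0000 14.4000]
After op 6 tick(9): ref=27.0000 raw=[29.7000 54.0000 48.0000 21.6000]
After op 7 tick(4): ref=31.0000 raw=[34.1000 62.0000 56.0000 24.8000]
Wrap final raw readings (mod 60): 34.1000 mod 60 = 34.1000; 62.0000 mod 60 = 2.0000; 56.0000 mod 60 = 56.0000; 24.8000 mod 60 = 24.8000

Answer: 34.1000 2.0000 56.0000 24.8000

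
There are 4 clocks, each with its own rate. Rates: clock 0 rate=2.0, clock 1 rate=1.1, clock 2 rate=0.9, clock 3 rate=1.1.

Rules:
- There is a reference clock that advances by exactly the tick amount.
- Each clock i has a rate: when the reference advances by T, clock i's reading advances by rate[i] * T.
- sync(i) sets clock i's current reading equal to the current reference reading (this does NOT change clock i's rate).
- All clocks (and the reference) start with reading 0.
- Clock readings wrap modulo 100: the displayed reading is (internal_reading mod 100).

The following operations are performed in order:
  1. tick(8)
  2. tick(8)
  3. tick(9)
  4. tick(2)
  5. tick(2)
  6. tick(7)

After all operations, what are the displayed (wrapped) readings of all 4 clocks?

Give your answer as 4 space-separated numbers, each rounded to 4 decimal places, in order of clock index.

Answer: 72.0000 39.6000 32.4000 39.6000

Derivation:
After op 1 tick(8): ref=8.0000 raw=[16.0000 8.8000 7.2000 8.8000]
After op 2 tick(8): ref=16.0000 raw=[32.0000 17.6000 14.4000 17.6000]
After op 3 tick(9): ref=25.0000 raw=[50.0000 27.5000 22.5000 27.5000]
After op 4 tick(2): ref=27.0000 raw=[54.0000 29.7000 24.3000 29.7000]
After op 5 tick(2): ref=29.0000 raw=[58.0000 31.9000 26.1000 31.9000]
After op 6 tick(7): ref=36.0000 raw=[72.0000 39.6000 32.4000 39.6000]
Wrap final raw readings (mod 100): 72.0000 mod 100 = 72.0000; 39.6000 mod 100 = 39.6000; 32.4000 mod 100 = 32.4000; 39.6000 mod 100 = 39.6000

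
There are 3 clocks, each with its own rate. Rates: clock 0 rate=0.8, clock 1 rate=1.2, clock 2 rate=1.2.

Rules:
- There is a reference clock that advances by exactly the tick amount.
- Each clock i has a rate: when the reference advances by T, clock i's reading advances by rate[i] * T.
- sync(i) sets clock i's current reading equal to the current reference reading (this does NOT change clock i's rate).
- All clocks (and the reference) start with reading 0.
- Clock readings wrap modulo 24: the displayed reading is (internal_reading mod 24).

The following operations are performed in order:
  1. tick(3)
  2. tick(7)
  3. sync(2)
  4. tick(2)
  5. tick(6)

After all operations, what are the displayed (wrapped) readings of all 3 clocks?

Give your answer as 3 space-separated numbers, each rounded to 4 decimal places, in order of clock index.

Answer: 14.4000 21.6000 19.6000

Derivation:
After op 1 tick(3): ref=3.0000 raw=[2.4000 3.6000 3.6000]
After op 2 tick(7): ref=10.0000 raw=[8.0000 12.0000 12.0000]
After op 3 sync(2): ref=10.0000 raw=[8.0000 12.0000 10.0000]
After op 4 tick(2): ref=12.0000 raw=[9.6000 14.4000 12.4000]
After op 5 tick(6): ref=18.0000 raw=[14.4000 21.6000 19.6000]
Wrap final raw readings (mod 24): 14.4000 mod 24 = 14.4000; 21.6000 mod 24 = 21.6000; 19.6000 mod 24 = 19.6000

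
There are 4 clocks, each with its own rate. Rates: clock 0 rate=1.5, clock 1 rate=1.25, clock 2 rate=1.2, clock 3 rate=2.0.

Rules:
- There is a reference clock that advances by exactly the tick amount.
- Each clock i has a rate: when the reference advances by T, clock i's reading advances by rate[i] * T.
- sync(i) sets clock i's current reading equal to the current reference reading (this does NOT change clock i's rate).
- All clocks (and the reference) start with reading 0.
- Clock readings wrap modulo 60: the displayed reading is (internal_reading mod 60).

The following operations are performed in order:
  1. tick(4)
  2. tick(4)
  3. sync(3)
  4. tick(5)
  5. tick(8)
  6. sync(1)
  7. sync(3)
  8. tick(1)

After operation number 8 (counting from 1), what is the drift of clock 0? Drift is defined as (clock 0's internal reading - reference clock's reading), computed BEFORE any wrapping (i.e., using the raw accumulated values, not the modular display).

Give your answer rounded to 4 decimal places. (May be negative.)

After op 1 tick(4): ref=4.0000 raw=[6.0000 5.0000 4.8000 8.0000]
After op 2 tick(4): ref=8.0000 raw=[12.0000 10.0000 9.6000 16.0000]
After op 3 sync(3): ref=8.0000 raw=[12.0000 10.0000 9.6000 8.0000]
After op 4 tick(5): ref=13.0000 raw=[19.5000 16.2500 15.6000 18.0000]
After op 5 tick(8): ref=21.0000 raw=[31.5000 26.2500 25.2000 34.0000]
After op 6 sync(1): ref=21.0000 raw=[31.5000 21.0000 25.2000 34.0000]
After op 7 sync(3): ref=21.0000 raw=[31.5000 21.0000 25.2000 21.0000]
After op 8 tick(1): ref=22.0000 raw=[33.0000 22.2500 26.4000 23.0000]
Drift of clock 0 after op 8: 33.0000 - 22.0000 = 11.0000

Answer: 11.0000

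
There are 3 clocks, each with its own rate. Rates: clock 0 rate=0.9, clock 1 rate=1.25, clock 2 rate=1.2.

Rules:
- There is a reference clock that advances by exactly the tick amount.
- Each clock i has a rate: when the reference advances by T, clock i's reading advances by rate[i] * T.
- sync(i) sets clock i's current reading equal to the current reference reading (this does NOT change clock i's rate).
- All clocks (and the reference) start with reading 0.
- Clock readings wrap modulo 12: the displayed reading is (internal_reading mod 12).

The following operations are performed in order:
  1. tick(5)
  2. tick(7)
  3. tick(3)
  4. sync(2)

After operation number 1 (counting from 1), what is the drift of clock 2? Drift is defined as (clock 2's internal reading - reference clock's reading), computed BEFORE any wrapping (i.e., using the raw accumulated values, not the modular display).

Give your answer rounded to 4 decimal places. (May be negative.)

After op 1 tick(5): ref=5.0000 raw=[4.5000 6.2500 6.0000]
Drift of clock 2 after op 1: 6.0000 - 5.0000 = 1.0000

Answer: 1.0000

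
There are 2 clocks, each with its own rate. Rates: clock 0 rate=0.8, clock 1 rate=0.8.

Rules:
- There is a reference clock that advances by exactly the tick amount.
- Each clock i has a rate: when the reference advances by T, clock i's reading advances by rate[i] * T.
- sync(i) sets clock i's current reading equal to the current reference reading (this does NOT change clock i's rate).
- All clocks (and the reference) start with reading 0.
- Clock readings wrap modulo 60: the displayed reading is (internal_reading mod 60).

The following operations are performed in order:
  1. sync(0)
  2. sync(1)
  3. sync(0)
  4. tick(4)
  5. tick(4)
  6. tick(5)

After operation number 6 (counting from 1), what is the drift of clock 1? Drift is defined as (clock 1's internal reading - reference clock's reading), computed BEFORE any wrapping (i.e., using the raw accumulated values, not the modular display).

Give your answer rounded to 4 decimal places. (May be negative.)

After op 1 sync(0): ref=0.0000 raw=[0.0000 0.0000]
After op 2 sync(1): ref=0.0000 raw=[0.0000 0.0000]
After op 3 sync(0): ref=0.0000 raw=[0.0000 0.0000]
After op 4 tick(4): ref=4.0000 raw=[3.2000 3.2000]
After op 5 tick(4): ref=8.0000 raw=[6.4000 6.4000]
After op 6 tick(5): ref=13.0000 raw=[10.4000 10.4000]
Drift of clock 1 after op 6: 10.4000 - 13.0000 = -2.6000

Answer: -2.6000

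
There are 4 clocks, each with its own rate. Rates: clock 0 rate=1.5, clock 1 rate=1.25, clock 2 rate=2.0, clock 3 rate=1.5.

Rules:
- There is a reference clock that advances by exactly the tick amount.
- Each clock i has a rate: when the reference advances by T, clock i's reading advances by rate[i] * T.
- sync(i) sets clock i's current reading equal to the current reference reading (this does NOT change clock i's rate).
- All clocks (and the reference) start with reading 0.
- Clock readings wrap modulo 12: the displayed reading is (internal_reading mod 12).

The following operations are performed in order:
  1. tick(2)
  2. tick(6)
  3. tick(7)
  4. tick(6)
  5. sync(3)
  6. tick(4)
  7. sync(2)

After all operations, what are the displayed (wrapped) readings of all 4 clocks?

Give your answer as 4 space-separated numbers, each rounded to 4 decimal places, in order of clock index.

After op 1 tick(2): ref=2.0000 raw=[3.0000 2.5000 4.0000 3.0000]
After op 2 tick(6): ref=8.0000 raw=[12.0000 10.0000 16.0000 12.0000]
After op 3 tick(7): ref=15.0000 raw=[22.5000 18.7500 30.0000 22.5000]
After op 4 tick(6): ref=21.0000 raw=[31.5000 26.2500 42.0000 31.5000]
After op 5 sync(3): ref=21.0000 raw=[31.5000 26.2500 42.0000 21.0000]
After op 6 tick(4): ref=25.0000 raw=[37.5000 31.2500 50.0000 27.0000]
After op 7 sync(2): ref=25.0000 raw=[37.5000 31.2500 25.0000 27.0000]
Wrap final raw readings (mod 12): 37.5000 mod 12 = 1.5000; 31.2500 mod 12 = 7.2500; 25.0000 mod 12 = 1.0000; 27.0000 mod 12 = 3.0000

Answer: 1.5000 7.2500 1.0000 3.0000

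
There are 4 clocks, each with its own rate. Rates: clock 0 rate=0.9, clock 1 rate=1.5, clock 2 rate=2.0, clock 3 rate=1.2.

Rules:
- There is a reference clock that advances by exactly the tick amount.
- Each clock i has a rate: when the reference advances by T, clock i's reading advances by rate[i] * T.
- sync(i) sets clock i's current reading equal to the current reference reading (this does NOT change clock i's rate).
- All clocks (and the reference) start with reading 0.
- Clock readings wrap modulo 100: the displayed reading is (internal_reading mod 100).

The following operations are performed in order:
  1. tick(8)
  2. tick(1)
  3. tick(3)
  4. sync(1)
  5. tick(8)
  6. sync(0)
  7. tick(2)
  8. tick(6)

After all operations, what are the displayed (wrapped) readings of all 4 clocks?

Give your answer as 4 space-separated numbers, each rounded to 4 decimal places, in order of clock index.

Answer: 27.2000 36.0000 56.0000 33.6000

Derivation:
After op 1 tick(8): ref=8.0000 raw=[7.2000 12.0000 16.0000 9.6000]
After op 2 tick(1): ref=9.0000 raw=[8.1000 13.5000 18.0000 10.8000]
After op 3 tick(3): ref=12.0000 raw=[10.8000 18.0000 24.0000 14.4000]
After op 4 sync(1): ref=12.0000 raw=[10.8000 12.0000 24.0000 14.4000]
After op 5 tick(8): ref=20.0000 raw=[18.0000 24.0000 40.0000 24.0000]
After op 6 sync(0): ref=20.0000 raw=[20.0000 24.0000 40.0000 24.0000]
After op 7 tick(2): ref=22.0000 raw=[21.8000 27.0000 44.0000 26.4000]
After op 8 tick(6): ref=28.0000 raw=[27.2000 36.0000 56.0000 33.6000]
Wrap final raw readings (mod 100): 27.2000 mod 100 = 27.2000; 36.0000 mod 100 = 36.0000; 56.0000 mod 100 = 56.0000; 33.6000 mod 100 = 33.6000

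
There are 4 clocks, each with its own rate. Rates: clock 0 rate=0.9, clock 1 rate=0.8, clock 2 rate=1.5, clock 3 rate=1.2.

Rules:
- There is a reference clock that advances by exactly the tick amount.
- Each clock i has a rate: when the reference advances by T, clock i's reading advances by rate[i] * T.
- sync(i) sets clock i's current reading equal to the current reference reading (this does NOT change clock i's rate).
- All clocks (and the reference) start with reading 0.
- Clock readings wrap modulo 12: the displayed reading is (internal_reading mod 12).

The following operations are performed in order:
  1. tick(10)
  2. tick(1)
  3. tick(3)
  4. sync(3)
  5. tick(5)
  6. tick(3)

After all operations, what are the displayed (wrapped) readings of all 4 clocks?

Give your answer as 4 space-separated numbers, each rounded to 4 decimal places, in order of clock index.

Answer: 7.8000 5.6000 9.0000 11.6000

Derivation:
After op 1 tick(10): ref=10.0000 raw=[9.0000 8.0000 15.0000 12.0000]
After op 2 tick(1): ref=11.0000 raw=[9.9000 8.8000 16.5000 13.2000]
After op 3 tick(3): ref=14.0000 raw=[12.6000 11.2000 21.0000 16.8000]
After op 4 sync(3): ref=14.0000 raw=[12.6000 11.2000 21.0000 14.0000]
After op 5 tick(5): ref=19.0000 raw=[17.1000 15.2000 28.5000 20.0000]
After op 6 tick(3): ref=22.0000 raw=[19.8000 17.6000 33.0000 23.6000]
Wrap final raw readings (mod 12): 19.8000 mod 12 = 7.8000; 17.6000 mod 12 = 5.6000; 33.0000 mod 12 = 9.0000; 23.6000 mod 12 = 11.6000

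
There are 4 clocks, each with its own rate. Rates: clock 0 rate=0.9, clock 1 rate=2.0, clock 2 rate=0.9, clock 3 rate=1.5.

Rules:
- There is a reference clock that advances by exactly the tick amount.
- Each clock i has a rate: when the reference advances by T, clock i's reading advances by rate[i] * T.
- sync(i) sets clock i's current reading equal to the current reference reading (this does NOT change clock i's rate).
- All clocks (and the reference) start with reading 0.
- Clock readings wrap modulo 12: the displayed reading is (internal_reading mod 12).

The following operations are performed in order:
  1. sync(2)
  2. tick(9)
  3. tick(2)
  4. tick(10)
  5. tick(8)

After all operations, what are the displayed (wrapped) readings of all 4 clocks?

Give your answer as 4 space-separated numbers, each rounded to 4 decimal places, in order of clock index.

After op 1 sync(2): ref=0.0000 raw=[0.0000 0.0000 0.0000 0.0000]
After op 2 tick(9): ref=9.0000 raw=[8.1000 18.0000 8.1000 13.5000]
After op 3 tick(2): ref=11.0000 raw=[9.9000 22.0000 9.9000 16.5000]
After op 4 tick(10): ref=21.0000 raw=[18.9000 42.0000 18.9000 31.5000]
After op 5 tick(8): ref=29.0000 raw=[26.1000 58.0000 26.1000 43.5000]
Wrap final raw readings (mod 12): 26.1000 mod 12 = 2.1000; 58.0000 mod 12 = 10.0000; 26.1000 mod 12 = 2.1000; 43.5000 mod 12 = 7.5000

Answer: 2.1000 10.0000 2.1000 7.5000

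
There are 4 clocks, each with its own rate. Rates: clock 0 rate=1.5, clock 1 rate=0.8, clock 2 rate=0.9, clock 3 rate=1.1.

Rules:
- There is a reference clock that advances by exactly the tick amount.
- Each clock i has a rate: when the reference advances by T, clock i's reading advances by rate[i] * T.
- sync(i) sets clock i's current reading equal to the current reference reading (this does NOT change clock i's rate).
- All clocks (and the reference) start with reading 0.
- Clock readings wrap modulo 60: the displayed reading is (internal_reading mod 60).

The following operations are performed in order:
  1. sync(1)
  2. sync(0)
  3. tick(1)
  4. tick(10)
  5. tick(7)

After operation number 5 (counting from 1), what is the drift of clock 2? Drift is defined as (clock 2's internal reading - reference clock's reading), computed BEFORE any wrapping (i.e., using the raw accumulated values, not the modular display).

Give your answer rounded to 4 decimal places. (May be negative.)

After op 1 sync(1): ref=0.0000 raw=[0.0000 0.0000 0.0000 0.0000]
After op 2 sync(0): ref=0.0000 raw=[0.0000 0.0000 0.0000 0.0000]
After op 3 tick(1): ref=1.0000 raw=[1.5000 0.8000 0.9000 1.1000]
After op 4 tick(10): ref=11.0000 raw=[16.5000 8.8000 9.9000 12.1000]
After op 5 tick(7): ref=18.0000 raw=[27.0000 14.4000 16.2000 19.8000]
Drift of clock 2 after op 5: 16.2000 - 18.0000 = -1.8000

Answer: -1.8000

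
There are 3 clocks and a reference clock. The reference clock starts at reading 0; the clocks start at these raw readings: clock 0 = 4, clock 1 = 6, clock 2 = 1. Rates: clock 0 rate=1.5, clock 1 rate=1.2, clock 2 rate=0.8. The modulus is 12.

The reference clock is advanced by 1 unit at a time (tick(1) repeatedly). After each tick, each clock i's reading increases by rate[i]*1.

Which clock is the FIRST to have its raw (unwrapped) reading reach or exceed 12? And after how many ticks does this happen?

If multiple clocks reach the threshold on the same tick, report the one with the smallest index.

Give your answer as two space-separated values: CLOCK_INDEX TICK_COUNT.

clock 0: start=4, rate=1.5, needs 12-4 = 8; ticks = ceil(8/1.5) = ceil(5.3333) = 6; reading at tick 6 = 4 + 1.5*6 = 13.0000
clock 1: start=6, rate=1.2, needs 12-6 = 6; ticks = ceil(6/1.2) = ceil(5.0000) = 5; reading at tick 5 = 6 + 1.2*5 = 12.0000
clock 2: start=1, rate=0.8, needs 12-1 = 11; ticks = ceil(11/0.8) = ceil(13.7500) = 14; reading at tick 14 = 1 + 0.8*14 = 12.2000
Minimum tick count = 5; winners = [1]; smallest index = 1

Answer: 1 5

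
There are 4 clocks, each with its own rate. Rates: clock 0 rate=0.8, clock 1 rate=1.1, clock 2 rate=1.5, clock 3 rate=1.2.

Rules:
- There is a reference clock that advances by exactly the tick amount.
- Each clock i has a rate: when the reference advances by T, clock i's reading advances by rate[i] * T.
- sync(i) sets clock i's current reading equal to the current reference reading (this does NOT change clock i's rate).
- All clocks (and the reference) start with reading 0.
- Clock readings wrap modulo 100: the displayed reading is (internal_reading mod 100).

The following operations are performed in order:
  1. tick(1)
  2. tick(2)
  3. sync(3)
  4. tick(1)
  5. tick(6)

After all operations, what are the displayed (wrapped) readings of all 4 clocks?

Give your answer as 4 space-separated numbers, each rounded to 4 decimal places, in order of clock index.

Answer: 8.0000 11.0000 15.0000 11.4000

Derivation:
After op 1 tick(1): ref=1.0000 raw=[0.8000 1.1000 1.5000 1.2000]
After op 2 tick(2): ref=3.0000 raw=[2.4000 3.3000 4.5000 3.6000]
After op 3 sync(3): ref=3.0000 raw=[2.4000 3.3000 4.5000 3.0000]
After op 4 tick(1): ref=4.0000 raw=[3.2000 4.4000 6.0000 4.2000]
After op 5 tick(6): ref=10.0000 raw=[8.0000 11.0000 15.0000 11.4000]
Wrap final raw readings (mod 100): 8.0000 mod 100 = 8.0000; 11.0000 mod 100 = 11.0000; 15.0000 mod 100 = 15.0000; 11.4000 mod 100 = 11.4000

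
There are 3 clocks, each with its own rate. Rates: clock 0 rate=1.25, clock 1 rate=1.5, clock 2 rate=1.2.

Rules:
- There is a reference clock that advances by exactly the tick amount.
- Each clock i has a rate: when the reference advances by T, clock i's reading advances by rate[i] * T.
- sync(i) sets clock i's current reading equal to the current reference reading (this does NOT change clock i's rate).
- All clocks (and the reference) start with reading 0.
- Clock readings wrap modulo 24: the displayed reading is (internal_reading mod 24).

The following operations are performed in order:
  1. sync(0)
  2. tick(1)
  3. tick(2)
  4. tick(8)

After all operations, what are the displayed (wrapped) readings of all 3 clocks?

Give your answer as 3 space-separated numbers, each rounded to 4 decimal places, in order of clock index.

After op 1 sync(0): ref=0.0000 raw=[0.0000 0.0000 0.0000]
After op 2 tick(1): ref=1.0000 raw=[1.2500 1.5000 1.2000]
After op 3 tick(2): ref=3.0000 raw=[3.7500 4.5000 3.6000]
After op 4 tick(8): ref=11.0000 raw=[13.7500 16.5000 13.2000]
Wrap final raw readings (mod 24): 13.7500 mod 24 = 13.7500; 16.5000 mod 24 = 16.5000; 13.2000 mod 24 = 13.2000

Answer: 13.7500 16.5000 13.2000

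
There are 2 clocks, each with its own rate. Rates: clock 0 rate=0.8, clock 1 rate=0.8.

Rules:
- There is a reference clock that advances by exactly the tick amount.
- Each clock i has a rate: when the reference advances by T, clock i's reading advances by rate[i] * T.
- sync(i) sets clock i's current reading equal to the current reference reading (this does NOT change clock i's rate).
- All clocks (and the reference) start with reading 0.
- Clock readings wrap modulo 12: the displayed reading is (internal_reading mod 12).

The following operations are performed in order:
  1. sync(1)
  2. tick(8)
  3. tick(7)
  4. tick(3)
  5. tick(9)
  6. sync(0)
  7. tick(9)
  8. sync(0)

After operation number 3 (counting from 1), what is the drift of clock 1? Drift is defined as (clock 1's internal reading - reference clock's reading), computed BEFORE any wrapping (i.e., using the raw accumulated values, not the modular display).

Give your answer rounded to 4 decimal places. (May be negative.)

After op 1 sync(1): ref=0.0000 raw=[0.0000 0.0000]
After op 2 tick(8): ref=8.0000 raw=[6.4000 6.4000]
After op 3 tick(7): ref=15.0000 raw=[12.0000 12.0000]
Drift of clock 1 after op 3: 12.0000 - 15.0000 = -3.0000

Answer: -3.0000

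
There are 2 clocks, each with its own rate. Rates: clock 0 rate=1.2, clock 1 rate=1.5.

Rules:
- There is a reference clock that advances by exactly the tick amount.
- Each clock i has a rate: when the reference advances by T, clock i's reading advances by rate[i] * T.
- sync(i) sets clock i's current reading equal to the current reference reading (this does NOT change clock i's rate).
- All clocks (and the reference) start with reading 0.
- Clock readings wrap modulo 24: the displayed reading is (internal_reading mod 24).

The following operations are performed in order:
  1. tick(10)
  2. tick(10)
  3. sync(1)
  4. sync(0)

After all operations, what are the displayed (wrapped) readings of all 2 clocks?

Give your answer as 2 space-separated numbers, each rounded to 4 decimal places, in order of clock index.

After op 1 tick(10): ref=10.0000 raw=[12.0000 15.0000]
After op 2 tick(10): ref=20.0000 raw=[24.0000 30.0000]
After op 3 sync(1): ref=20.0000 raw=[24.0000 20.0000]
After op 4 sync(0): ref=20.0000 raw=[20.0000 20.0000]
Wrap final raw readings (mod 24): 20.0000 mod 24 = 20.0000; 20.0000 mod 24 = 20.0000

Answer: 20.0000 20.0000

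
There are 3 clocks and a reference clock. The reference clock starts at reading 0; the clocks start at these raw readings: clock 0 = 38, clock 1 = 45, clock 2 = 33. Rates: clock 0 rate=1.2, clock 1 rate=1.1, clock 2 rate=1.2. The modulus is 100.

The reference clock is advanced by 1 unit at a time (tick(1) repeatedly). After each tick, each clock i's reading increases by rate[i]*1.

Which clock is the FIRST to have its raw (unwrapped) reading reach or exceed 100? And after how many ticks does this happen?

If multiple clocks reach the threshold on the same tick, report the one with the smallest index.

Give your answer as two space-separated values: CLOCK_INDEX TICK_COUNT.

Answer: 1 50

Derivation:
clock 0: start=38, rate=1.2, needs 100-38 = 62; ticks = ceil(62/1.2) = ceil(51.6667) = 52; reading at tick 52 = 38 + 1.2*52 = 100.4000
clock 1: start=45, rate=1.1, needs 100-45 = 55; ticks = ceil(55/1.1) = ceil(50.0000) = 50; reading at tick 50 = 45 + 1.1*50 = 100.0000
clock 2: start=33, rate=1.2, needs 100-33 = 67; ticks = ceil(67/1.2) = ceil(55.8333) = 56; reading at tick 56 = 33 + 1.2*56 = 100.2000
Minimum tick count = 50; winners = [1]; smallest index = 1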